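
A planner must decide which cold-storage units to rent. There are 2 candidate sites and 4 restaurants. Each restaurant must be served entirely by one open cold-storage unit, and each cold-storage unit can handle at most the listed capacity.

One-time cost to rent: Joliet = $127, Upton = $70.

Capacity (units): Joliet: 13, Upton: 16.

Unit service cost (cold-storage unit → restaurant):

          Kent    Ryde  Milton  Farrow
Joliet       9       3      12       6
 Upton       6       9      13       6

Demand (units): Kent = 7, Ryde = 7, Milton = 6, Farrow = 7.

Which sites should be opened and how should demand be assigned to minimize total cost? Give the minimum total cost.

Minimum total cost: 374

Open {Joliet, Upton}: Kent→Upton 6·7=42, Ryde→Joliet 3·7=21, Milton→Joliet 12·6=72, Farrow→Upton 6·7=42.
Loads: Joliet carries 13/13, Upton carries 14/16. Service 177; fixed 197; total 374.
Next best feasible plan costs 416.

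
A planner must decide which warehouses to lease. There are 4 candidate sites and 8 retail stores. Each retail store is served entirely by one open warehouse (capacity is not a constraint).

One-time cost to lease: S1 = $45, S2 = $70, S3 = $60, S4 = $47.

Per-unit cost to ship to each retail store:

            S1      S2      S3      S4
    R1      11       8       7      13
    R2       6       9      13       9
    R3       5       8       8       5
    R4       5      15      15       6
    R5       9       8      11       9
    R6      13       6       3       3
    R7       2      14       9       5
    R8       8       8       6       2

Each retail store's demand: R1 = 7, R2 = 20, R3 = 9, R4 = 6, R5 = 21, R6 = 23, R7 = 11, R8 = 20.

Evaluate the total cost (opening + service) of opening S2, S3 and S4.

Total cost: 819

Each retail store is assigned to its cheapest site among the open ones.
{S2, S3, S4}: R1→S3 7·7=49, R2→S2 9·20=180, R3→S4 5·9=45, R4→S4 6·6=36, R5→S2 8·21=168, R6→S3 3·23=69, R7→S4 5·11=55, R8→S4 2·20=40. Service 642; fixed 177; total 819.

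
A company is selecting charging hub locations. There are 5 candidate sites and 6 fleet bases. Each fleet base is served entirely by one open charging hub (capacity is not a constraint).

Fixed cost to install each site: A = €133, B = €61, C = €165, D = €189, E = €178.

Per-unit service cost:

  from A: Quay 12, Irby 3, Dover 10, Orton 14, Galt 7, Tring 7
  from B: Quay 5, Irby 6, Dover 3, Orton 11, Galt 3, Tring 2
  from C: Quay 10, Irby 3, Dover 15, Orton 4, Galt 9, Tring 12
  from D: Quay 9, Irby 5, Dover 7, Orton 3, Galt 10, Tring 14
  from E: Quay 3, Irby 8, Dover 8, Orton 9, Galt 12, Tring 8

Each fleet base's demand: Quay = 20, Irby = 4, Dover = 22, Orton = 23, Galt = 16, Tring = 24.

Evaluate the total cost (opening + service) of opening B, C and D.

Total cost: 758

Each fleet base is assigned to its cheapest site among the open ones.
{B, C, D}: Quay→B 5·20=100, Irby→C 3·4=12, Dover→B 3·22=66, Orton→D 3·23=69, Galt→B 3·16=48, Tring→B 2·24=48. Service 343; fixed 415; total 758.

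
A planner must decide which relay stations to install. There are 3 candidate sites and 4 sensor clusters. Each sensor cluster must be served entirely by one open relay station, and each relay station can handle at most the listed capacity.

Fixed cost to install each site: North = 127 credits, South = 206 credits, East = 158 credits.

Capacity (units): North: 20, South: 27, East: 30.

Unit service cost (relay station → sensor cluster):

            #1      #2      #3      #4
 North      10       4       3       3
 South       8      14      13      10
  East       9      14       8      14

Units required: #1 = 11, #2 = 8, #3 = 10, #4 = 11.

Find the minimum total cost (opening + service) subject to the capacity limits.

Minimum total cost: 529

Open {North, East}: #1→East 9·11=99, #2→North 4·8=32, #3→East 8·10=80, #4→North 3·11=33.
Loads: North carries 19/20, East carries 21/30. Service 244; fixed 285; total 529.
Next best feasible plan costs 593.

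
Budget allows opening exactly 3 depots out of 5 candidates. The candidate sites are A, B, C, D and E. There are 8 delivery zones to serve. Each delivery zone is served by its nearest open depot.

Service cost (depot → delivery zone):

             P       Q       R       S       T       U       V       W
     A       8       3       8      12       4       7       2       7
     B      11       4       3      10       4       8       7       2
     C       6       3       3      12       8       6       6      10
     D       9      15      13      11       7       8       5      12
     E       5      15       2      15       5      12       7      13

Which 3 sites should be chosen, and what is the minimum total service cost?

With exactly 3 open, each delivery zone uses its cheapest among the chosen.
{A, B, E}: P→E 5, Q→A 3, R→E 2, S→B 10, T→A 4, U→A 7, V→A 2, W→B 2. Service cost 35.
{A, B, C}: service cost 36
{B, C, E}: service cost 38
Among all 10 size-3 choices, {A, B, E} is lowest.

Choose A, B and E; total service cost 35.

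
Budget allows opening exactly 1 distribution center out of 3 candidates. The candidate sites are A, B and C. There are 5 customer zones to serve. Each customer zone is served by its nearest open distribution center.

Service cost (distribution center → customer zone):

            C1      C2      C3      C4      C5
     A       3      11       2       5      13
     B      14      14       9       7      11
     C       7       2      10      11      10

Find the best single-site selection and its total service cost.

Choose A only; total service cost 34.

With exactly 1 open, each customer zone uses its cheapest among the chosen.
{A}: C1→A 3, C2→A 11, C3→A 2, C4→A 5, C5→A 13. Service cost 34.
{C}: service cost 40
{B}: service cost 55
Among all 3 size-1 choices, {A} is lowest.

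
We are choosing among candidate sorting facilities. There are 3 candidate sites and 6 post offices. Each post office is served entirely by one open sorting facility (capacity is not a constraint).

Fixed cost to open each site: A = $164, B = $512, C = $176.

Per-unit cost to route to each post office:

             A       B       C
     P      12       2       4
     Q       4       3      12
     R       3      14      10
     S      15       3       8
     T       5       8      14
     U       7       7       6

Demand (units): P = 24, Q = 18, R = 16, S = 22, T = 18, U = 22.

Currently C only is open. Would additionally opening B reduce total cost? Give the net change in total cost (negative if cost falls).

Current service cost with {C}: 1032.
Adding B: each post office re-picks its cheapest; new service cost 604, saving 428.
Extra fixed cost: 512. Net change = 512 − 428 = 84.
(Totals: 1208 → 1292.)

No — net change +84 (cost rises by 84).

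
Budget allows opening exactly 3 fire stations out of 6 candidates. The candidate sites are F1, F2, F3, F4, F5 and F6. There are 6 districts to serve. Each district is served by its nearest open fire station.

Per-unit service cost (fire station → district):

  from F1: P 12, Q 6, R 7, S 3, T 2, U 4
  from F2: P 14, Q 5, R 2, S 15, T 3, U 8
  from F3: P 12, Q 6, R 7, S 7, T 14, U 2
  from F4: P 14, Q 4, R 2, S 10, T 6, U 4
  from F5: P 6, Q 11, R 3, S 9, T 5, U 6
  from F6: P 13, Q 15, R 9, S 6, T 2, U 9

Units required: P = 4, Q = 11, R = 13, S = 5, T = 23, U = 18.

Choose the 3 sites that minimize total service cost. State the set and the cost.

Choose F1, F3 and F4; total service cost 215.

With exactly 3 open, each district uses its cheapest among the chosen.
{F1, F3, F4}: P→F1 12·4=48, Q→F4 4·11=44, R→F4 2·13=26, S→F1 3·5=15, T→F1 2·23=46, U→F3 2·18=36. Service cost 215.
{F1, F2, F3}: service cost 226
{F1, F3, F5}: service cost 226
Among all 20 size-3 choices, {F1, F3, F4} is lowest.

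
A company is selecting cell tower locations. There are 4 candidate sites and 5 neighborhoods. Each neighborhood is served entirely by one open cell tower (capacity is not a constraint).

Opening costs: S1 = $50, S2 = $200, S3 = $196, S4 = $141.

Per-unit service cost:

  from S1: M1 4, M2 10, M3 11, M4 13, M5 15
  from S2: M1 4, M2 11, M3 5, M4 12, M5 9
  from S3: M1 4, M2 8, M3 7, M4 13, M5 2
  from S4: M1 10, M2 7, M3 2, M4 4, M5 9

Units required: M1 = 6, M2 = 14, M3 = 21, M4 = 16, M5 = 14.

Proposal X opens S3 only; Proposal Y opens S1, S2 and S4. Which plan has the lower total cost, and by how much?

Proposal X: {S3}: M1→S3 4·6=24, M2→S3 8·14=112, M3→S3 7·21=147, M4→S3 13·16=208, M5→S3 2·14=28. Service 519; fixed 196; total 715.
Proposal Y: {S1, S2, S4}: M1→S1 4·6=24, M2→S4 7·14=98, M3→S4 2·21=42, M4→S4 4·16=64, M5→S2 9·14=126. Service 354; fixed 391; total 745.
Difference: |715 − 745| = 30.

Proposal X is cheaper by 30.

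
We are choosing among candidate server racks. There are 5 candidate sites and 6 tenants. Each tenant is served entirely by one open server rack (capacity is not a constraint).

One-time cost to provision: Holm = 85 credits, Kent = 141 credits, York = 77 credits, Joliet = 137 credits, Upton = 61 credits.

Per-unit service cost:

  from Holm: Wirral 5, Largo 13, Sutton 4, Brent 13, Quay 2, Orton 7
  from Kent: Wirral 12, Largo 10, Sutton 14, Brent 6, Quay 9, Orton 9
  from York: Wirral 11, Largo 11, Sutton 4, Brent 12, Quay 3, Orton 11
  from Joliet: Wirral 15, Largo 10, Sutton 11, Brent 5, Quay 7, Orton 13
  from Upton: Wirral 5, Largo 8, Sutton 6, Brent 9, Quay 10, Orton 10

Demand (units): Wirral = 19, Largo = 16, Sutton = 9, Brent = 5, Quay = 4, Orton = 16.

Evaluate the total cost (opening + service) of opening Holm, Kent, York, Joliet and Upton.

Each tenant is assigned to its cheapest site among the open ones.
{Holm, Kent, York, Joliet, Upton}: Wirral→Holm 5·19=95, Largo→Upton 8·16=128, Sutton→Holm 4·9=36, Brent→Joliet 5·5=25, Quay→Holm 2·4=8, Orton→Holm 7·16=112. Service 404; fixed 501; total 905.

Total cost: 905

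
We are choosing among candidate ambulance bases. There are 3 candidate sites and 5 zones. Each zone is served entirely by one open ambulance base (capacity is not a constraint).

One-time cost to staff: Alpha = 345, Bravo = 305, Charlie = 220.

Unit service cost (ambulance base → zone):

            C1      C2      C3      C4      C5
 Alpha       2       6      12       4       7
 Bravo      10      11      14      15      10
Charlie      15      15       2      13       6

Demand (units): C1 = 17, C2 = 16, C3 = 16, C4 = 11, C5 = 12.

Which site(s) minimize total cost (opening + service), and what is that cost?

Open Alpha only; minimum total cost 795.

For any fixed open set, each zone goes to its cheapest open site; total = fixed + service.
{Alpha}: C1→Alpha 2·17=34, C2→Alpha 6·16=96, C3→Alpha 12·16=192, C4→Alpha 4·11=44, C5→Alpha 7·12=84. Service 450; fixed 345; total 795.
{Alpha, Charlie}: C1→Alpha 2·17=34, C2→Alpha 6·16=96, C3→Charlie 2·16=32, C4→Alpha 4·11=44, C5→Charlie 6·12=72. Service 278; fixed 565; total 843.
{Charlie}: service 742 + fixed 220 = 962
{Alpha, Bravo, Charlie}: service 278 + fixed 870 = 1148
(All 7 nonempty subsets were checked; Alpha only is lowest.)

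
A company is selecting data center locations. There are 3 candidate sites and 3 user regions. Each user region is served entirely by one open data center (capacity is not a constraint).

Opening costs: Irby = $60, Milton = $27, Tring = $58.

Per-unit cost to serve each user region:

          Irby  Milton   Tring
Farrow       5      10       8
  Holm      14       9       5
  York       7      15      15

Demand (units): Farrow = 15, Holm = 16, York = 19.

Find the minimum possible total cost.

Minimum total cost: 406

For any fixed open set, each user region goes to its cheapest open site; total = fixed + service.
{Irby, Tring}: Farrow→Irby 5·15=75, Holm→Tring 5·16=80, York→Irby 7·19=133. Service 288; fixed 118; total 406.
{Irby, Milton, Tring}: service 288 + fixed 145 = 433
{Irby, Milton}: Farrow→Irby 5·15=75, Holm→Milton 9·16=144, York→Irby 7·19=133. Service 352; fixed 87; total 439.
{Milton}: service 579 + fixed 27 = 606
No other subset beats 406.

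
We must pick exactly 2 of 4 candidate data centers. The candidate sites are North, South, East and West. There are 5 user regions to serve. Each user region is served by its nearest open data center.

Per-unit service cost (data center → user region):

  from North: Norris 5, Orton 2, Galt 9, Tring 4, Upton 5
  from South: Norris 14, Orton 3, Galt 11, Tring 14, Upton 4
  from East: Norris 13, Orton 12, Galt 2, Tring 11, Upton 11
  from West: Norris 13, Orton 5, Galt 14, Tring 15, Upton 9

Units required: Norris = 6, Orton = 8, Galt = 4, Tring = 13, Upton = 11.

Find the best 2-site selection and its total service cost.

Choose North and East; total service cost 161.

With exactly 2 open, each user region uses its cheapest among the chosen.
{North, East}: Norris→North 5·6=30, Orton→North 2·8=16, Galt→East 2·4=8, Tring→North 4·13=52, Upton→North 5·11=55. Service cost 161.
{North, South}: service cost 178
{North, West}: service cost 189
Among all 6 size-2 choices, {North, East} is lowest.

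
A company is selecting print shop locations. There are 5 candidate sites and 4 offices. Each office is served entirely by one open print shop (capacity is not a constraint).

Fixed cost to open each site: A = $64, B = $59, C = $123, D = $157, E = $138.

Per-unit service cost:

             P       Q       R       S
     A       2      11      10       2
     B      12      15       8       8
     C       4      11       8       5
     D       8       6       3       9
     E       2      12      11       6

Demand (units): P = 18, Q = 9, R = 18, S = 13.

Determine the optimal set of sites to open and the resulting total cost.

Open A and D; minimum total cost 391.

For any fixed open set, each office goes to its cheapest open site; total = fixed + service.
{A, D}: P→A 2·18=36, Q→D 6·9=54, R→D 3·18=54, S→A 2·13=26. Service 170; fixed 221; total 391.
{A}: service 341 + fixed 64 = 405
{A, B}: service 305 + fixed 123 = 428
{A, B, C, D, E}: P→A 2·18=36, Q→D 6·9=54, R→D 3·18=54, S→A 2·13=26. Service 170; fixed 541; total 711.
No other subset beats 391.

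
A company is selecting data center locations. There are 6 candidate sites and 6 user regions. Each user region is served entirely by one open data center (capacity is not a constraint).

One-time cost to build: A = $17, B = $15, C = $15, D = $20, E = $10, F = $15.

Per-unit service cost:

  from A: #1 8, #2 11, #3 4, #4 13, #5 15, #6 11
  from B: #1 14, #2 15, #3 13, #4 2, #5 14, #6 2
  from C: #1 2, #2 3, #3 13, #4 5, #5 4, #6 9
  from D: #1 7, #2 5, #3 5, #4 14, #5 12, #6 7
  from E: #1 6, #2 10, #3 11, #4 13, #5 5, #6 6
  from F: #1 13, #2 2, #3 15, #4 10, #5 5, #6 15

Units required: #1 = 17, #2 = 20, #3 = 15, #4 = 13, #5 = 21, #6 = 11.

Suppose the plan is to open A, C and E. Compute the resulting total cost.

Total cost: 411

Each user region is assigned to its cheapest site among the open ones.
{A, C, E}: #1→C 2·17=34, #2→C 3·20=60, #3→A 4·15=60, #4→C 5·13=65, #5→C 4·21=84, #6→E 6·11=66. Service 369; fixed 42; total 411.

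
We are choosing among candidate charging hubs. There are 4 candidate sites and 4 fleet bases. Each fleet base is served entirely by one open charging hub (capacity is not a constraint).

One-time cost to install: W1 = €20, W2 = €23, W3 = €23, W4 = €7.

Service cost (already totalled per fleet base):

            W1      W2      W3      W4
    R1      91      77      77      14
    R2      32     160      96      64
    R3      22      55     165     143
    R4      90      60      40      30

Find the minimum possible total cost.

Minimum total cost: 125

For any fixed open set, each fleet base goes to its cheapest open site; total = fixed + service.
{W1, W4}: R1→W4 14, R2→W1 32, R3→W1 22, R4→W4 30. Service 98; fixed 27; total 125.
{W1, W2, W4}: service 98 + fixed 50 = 148
{W1, W3, W4}: R1→W4 14, R2→W1 32, R3→W1 22, R4→W4 30. Service 98; fixed 50; total 148.
{W1, W2, W3, W4}: R1→W4 14, R2→W1 32, R3→W1 22, R4→W4 30. Service 98; fixed 73; total 171.
No other subset beats 125.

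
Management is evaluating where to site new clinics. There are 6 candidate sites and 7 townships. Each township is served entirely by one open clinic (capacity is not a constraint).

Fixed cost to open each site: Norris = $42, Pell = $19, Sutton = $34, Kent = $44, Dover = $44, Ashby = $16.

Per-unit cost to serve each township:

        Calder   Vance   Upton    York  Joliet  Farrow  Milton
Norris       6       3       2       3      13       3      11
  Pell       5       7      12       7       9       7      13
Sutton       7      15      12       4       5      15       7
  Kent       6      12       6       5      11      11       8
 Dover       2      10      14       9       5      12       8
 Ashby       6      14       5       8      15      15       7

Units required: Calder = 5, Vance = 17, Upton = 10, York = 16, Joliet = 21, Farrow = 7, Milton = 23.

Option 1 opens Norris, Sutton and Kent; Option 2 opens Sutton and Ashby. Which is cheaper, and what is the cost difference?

Option 1: {Norris, Sutton, Kent}: Calder→Norris 6·5=30, Vance→Norris 3·17=51, Upton→Norris 2·10=20, York→Norris 3·16=48, Joliet→Sutton 5·21=105, Farrow→Norris 3·7=21, Milton→Sutton 7·23=161. Service 436; fixed 120; total 556.
Option 2: {Sutton, Ashby}: Calder→Ashby 6·5=30, Vance→Ashby 14·17=238, Upton→Ashby 5·10=50, York→Sutton 4·16=64, Joliet→Sutton 5·21=105, Farrow→Sutton 15·7=105, Milton→Sutton 7·23=161. Service 753; fixed 50; total 803.
Difference: |556 − 803| = 247.

Option 1 is cheaper by 247.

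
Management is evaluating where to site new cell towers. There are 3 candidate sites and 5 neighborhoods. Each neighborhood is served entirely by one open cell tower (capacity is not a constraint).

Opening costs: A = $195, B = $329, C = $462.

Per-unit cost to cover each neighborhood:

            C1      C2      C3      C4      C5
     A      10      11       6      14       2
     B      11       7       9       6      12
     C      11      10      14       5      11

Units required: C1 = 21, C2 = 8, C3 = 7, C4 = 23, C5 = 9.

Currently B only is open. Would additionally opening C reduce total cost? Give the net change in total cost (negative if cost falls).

No — net change +430 (cost rises by 430).

Current service cost with {B}: 596.
Adding C: each neighborhood re-picks its cheapest; new service cost 564, saving 32.
Extra fixed cost: 462. Net change = 462 − 32 = 430.
(Totals: 925 → 1355.)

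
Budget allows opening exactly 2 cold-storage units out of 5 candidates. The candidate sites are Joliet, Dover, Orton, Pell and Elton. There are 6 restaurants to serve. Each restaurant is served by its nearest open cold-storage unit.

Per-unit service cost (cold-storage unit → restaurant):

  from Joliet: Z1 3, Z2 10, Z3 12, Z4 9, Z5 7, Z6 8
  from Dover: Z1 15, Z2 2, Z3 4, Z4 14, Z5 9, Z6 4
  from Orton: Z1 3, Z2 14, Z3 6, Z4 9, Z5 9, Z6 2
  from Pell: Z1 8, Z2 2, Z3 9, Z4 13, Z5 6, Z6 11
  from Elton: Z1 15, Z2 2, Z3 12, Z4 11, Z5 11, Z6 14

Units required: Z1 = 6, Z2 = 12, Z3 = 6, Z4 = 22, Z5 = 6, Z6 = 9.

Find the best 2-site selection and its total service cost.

Choose Orton and Pell; total service cost 330.

With exactly 2 open, each restaurant uses its cheapest among the chosen.
{Orton, Pell}: Z1→Orton 3·6=18, Z2→Pell 2·12=24, Z3→Orton 6·6=36, Z4→Orton 9·22=198, Z5→Pell 6·6=36, Z6→Orton 2·9=18. Service cost 330.
{Dover, Orton}: service cost 336
{Joliet, Dover}: service cost 342
Among all 10 size-2 choices, {Orton, Pell} is lowest.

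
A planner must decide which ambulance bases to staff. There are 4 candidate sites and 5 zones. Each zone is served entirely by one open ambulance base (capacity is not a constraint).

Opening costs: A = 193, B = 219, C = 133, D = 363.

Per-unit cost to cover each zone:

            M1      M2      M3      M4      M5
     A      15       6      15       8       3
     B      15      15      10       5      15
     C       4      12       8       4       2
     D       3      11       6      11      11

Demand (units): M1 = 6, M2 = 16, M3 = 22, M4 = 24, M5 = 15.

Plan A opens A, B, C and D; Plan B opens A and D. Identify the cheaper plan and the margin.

Plan A: {A, B, C, D}: M1→D 3·6=18, M2→A 6·16=96, M3→D 6·22=132, M4→C 4·24=96, M5→C 2·15=30. Service 372; fixed 908; total 1280.
Plan B: {A, D}: M1→D 3·6=18, M2→A 6·16=96, M3→D 6·22=132, M4→A 8·24=192, M5→A 3·15=45. Service 483; fixed 556; total 1039.
Difference: |1280 − 1039| = 241.

Plan B is cheaper by 241.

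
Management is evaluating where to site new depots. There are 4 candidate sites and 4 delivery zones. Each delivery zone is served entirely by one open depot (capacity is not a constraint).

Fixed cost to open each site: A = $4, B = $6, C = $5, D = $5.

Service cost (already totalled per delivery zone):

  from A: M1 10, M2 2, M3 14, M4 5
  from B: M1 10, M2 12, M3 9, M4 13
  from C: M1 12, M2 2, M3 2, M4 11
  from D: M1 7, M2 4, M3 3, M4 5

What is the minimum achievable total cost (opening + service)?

Minimum total cost: 24

For any fixed open set, each delivery zone goes to its cheapest open site; total = fixed + service.
{D}: M1→D 7, M2→D 4, M3→D 3, M4→D 5. Service 19; fixed 5; total 24.
{A, D}: service 17 + fixed 9 = 26
{C, D}: service 16 + fixed 10 = 26
{A, B, C, D}: M1→D 7, M2→A 2, M3→C 2, M4→A 5. Service 16; fixed 20; total 36.
No other subset beats 24.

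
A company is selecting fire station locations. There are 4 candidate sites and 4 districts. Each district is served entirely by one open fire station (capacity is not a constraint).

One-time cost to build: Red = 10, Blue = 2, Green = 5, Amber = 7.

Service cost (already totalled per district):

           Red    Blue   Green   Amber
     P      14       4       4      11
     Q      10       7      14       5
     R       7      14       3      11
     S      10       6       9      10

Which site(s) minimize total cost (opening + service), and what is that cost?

For any fixed open set, each district goes to its cheapest open site; total = fixed + service.
{Blue, Green}: P→Blue 4, Q→Blue 7, R→Green 3, S→Blue 6. Service 20; fixed 7; total 27.
{Blue, Green, Amber}: service 18 + fixed 14 = 32
{Blue}: service 31 + fixed 2 = 33
{Red, Blue, Green, Amber}: service 18 + fixed 24 = 42
(All 15 nonempty subsets were checked; Blue and Green is lowest.)

Open Blue and Green; minimum total cost 27.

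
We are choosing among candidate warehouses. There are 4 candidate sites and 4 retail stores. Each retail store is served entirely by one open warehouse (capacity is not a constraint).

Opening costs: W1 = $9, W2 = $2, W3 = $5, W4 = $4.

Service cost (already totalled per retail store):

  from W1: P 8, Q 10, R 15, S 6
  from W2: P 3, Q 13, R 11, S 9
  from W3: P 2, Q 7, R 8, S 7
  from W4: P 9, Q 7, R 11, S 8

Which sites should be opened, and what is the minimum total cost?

Open W3 only; minimum total cost 29.

For any fixed open set, each retail store goes to its cheapest open site; total = fixed + service.
{W3}: P→W3 2, Q→W3 7, R→W3 8, S→W3 7. Service 24; fixed 5; total 29.
{W2, W3}: service 24 + fixed 7 = 31
{W3, W4}: P→W3 2, Q→W3 7, R→W3 8, S→W3 7. Service 24; fixed 9; total 33.
{W1, W2, W3, W4}: P→W3 2, Q→W3 7, R→W3 8, S→W1 6. Service 23; fixed 20; total 43.
No other subset beats 29.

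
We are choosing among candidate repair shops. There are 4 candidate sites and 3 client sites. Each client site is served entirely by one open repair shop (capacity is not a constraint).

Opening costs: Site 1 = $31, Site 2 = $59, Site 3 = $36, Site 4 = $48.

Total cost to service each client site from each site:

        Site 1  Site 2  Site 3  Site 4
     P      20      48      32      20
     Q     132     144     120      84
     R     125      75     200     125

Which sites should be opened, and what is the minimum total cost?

Open Site 4 only; minimum total cost 277.

For any fixed open set, each client site goes to its cheapest open site; total = fixed + service.
{Site 4}: P→Site 4 20, Q→Site 4 84, R→Site 4 125. Service 229; fixed 48; total 277.
{Site 2, Site 4}: service 179 + fixed 107 = 286
{Site 1}: service 277 + fixed 31 = 308
{Site 1, Site 2, Site 3, Site 4}: P→Site 1 20, Q→Site 4 84, R→Site 2 75. Service 179; fixed 174; total 353.
No other subset beats 277.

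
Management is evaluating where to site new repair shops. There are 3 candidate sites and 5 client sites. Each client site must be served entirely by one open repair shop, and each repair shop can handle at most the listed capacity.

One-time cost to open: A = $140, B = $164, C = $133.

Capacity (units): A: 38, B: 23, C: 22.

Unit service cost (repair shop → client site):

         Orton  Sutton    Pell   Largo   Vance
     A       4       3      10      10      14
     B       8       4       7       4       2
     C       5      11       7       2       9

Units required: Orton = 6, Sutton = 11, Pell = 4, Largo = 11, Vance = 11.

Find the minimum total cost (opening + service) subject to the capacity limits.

Open {B, C}: Orton→C 5·6=30, Sutton→B 4·11=44, Pell→C 7·4=28, Largo→C 2·11=22, Vance→B 2·11=22.
Loads: B carries 22/23, C carries 21/22. Service 146; fixed 297; total 443.
Next best feasible plan costs 467.

Minimum total cost: 443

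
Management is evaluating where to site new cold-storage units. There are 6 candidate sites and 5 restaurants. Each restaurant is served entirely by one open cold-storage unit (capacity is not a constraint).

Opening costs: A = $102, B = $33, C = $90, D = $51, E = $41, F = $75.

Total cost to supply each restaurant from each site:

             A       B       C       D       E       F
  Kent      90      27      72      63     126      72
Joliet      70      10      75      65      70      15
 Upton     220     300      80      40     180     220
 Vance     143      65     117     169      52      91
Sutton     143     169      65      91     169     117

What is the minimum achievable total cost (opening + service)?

Minimum total cost: 317

For any fixed open set, each restaurant goes to its cheapest open site; total = fixed + service.
{B, D}: Kent→B 27, Joliet→B 10, Upton→D 40, Vance→B 65, Sutton→D 91. Service 233; fixed 84; total 317.
{B, D, E}: service 220 + fixed 125 = 345
{B, C}: service 247 + fixed 123 = 370
{A, B, C, D, E, F}: service 194 + fixed 392 = 586
No other subset beats 317.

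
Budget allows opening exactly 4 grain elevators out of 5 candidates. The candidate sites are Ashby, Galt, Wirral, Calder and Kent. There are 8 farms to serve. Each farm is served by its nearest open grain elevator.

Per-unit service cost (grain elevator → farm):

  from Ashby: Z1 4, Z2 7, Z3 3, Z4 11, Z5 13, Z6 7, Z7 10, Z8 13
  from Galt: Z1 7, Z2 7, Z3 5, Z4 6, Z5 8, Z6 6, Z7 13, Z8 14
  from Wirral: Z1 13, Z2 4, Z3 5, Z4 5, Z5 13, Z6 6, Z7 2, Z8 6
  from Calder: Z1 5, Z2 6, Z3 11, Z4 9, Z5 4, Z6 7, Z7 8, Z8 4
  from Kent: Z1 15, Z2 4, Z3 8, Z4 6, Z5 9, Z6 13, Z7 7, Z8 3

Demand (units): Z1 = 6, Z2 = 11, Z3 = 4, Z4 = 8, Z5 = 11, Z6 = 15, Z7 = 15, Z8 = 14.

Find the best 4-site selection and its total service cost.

With exactly 4 open, each farm uses its cheapest among the chosen.
{Ashby, Wirral, Calder, Kent}: Z1→Ashby 4·6=24, Z2→Wirral 4·11=44, Z3→Ashby 3·4=12, Z4→Wirral 5·8=40, Z5→Calder 4·11=44, Z6→Wirral 6·15=90, Z7→Wirral 2·15=30, Z8→Kent 3·14=42. Service cost 326.
{Ashby, Galt, Wirral, Calder}: service cost 340
{Galt, Wirral, Calder, Kent}: service cost 340
Among all 5 size-4 choices, {Ashby, Wirral, Calder, Kent} is lowest.

Choose Ashby, Wirral, Calder and Kent; total service cost 326.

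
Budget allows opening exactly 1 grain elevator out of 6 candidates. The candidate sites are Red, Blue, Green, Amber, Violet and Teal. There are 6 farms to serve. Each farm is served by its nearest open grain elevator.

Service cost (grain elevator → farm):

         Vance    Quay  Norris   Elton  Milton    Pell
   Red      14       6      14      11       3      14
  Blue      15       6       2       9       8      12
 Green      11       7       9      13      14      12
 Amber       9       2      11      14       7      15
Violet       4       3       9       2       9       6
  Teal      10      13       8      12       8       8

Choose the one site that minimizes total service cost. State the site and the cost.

With exactly 1 open, each farm uses its cheapest among the chosen.
{Violet}: Vance→Violet 4, Quay→Violet 3, Norris→Violet 9, Elton→Violet 2, Milton→Violet 9, Pell→Violet 6. Service cost 33.
{Blue}: service cost 52
{Amber}: service cost 58
Among all 6 size-1 choices, {Violet} is lowest.

Choose Violet only; total service cost 33.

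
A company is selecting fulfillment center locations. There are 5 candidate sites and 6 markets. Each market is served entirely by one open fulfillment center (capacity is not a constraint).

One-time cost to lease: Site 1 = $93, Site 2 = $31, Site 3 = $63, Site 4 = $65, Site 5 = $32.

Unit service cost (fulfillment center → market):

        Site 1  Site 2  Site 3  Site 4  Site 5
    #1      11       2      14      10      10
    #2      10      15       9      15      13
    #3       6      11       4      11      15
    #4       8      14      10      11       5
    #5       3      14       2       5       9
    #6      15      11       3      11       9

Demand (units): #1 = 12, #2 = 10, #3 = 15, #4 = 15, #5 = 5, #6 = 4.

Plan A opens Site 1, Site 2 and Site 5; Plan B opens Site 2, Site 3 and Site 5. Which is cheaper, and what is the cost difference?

Plan B is cheaper by 99.

Plan A: {Site 1, Site 2, Site 5}: #1→Site 2 2·12=24, #2→Site 1 10·10=100, #3→Site 1 6·15=90, #4→Site 5 5·15=75, #5→Site 1 3·5=15, #6→Site 5 9·4=36. Service 340; fixed 156; total 496.
Plan B: {Site 2, Site 3, Site 5}: #1→Site 2 2·12=24, #2→Site 3 9·10=90, #3→Site 3 4·15=60, #4→Site 5 5·15=75, #5→Site 3 2·5=10, #6→Site 3 3·4=12. Service 271; fixed 126; total 397.
Difference: |496 − 397| = 99.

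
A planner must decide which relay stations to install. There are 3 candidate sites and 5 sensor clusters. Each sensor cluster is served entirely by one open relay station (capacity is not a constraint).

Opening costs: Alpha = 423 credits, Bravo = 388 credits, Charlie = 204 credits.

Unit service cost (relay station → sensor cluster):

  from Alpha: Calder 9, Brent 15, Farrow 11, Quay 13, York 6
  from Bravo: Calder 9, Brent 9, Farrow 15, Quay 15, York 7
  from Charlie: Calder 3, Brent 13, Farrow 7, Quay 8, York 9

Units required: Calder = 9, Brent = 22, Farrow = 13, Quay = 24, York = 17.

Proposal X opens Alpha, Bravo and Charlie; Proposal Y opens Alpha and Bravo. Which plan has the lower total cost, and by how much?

Proposal X is cheaper by 22.

Proposal X: {Alpha, Bravo, Charlie}: Calder→Charlie 3·9=27, Brent→Bravo 9·22=198, Farrow→Charlie 7·13=91, Quay→Charlie 8·24=192, York→Alpha 6·17=102. Service 610; fixed 1015; total 1625.
Proposal Y: {Alpha, Bravo}: Calder→Alpha 9·9=81, Brent→Bravo 9·22=198, Farrow→Alpha 11·13=143, Quay→Alpha 13·24=312, York→Alpha 6·17=102. Service 836; fixed 811; total 1647.
Difference: |1625 − 1647| = 22.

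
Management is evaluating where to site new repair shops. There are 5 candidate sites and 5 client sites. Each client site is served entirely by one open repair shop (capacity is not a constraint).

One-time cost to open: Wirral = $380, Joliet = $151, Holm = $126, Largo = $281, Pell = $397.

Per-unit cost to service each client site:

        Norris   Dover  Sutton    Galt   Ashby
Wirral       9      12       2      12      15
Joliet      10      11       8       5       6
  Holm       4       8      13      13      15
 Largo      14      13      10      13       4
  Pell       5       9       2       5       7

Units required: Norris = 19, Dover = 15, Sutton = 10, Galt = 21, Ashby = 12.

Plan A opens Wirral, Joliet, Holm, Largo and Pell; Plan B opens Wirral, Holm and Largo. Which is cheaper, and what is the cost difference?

Plan A: {Wirral, Joliet, Holm, Largo, Pell}: Norris→Holm 4·19=76, Dover→Holm 8·15=120, Sutton→Wirral 2·10=20, Galt→Joliet 5·21=105, Ashby→Largo 4·12=48. Service 369; fixed 1335; total 1704.
Plan B: {Wirral, Holm, Largo}: Norris→Holm 4·19=76, Dover→Holm 8·15=120, Sutton→Wirral 2·10=20, Galt→Wirral 12·21=252, Ashby→Largo 4·12=48. Service 516; fixed 787; total 1303.
Difference: |1704 − 1303| = 401.

Plan B is cheaper by 401.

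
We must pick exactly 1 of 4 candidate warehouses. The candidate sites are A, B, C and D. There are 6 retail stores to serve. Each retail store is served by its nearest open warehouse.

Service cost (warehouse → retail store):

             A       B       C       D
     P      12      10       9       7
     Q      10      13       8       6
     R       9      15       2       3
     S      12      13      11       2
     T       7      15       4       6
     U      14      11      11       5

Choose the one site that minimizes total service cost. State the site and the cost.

With exactly 1 open, each retail store uses its cheapest among the chosen.
{D}: P→D 7, Q→D 6, R→D 3, S→D 2, T→D 6, U→D 5. Service cost 29.
{C}: service cost 45
{A}: service cost 64
Among all 4 size-1 choices, {D} is lowest.

Choose D only; total service cost 29.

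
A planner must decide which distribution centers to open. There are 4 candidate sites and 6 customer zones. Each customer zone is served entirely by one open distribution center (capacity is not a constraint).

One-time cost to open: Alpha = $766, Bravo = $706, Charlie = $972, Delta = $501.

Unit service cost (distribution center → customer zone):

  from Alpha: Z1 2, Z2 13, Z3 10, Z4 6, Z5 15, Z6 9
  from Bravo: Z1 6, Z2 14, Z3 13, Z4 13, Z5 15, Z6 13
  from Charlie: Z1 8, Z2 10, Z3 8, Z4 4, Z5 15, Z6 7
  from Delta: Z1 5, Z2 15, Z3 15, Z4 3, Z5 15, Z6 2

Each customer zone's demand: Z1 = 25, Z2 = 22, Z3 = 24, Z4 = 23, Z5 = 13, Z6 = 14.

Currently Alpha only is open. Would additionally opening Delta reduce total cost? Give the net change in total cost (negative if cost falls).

No — net change +334 (cost rises by 334).

Current service cost with {Alpha}: 1035.
Adding Delta: each customer zone re-picks its cheapest; new service cost 868, saving 167.
Extra fixed cost: 501. Net change = 501 − 167 = 334.
(Totals: 1801 → 2135.)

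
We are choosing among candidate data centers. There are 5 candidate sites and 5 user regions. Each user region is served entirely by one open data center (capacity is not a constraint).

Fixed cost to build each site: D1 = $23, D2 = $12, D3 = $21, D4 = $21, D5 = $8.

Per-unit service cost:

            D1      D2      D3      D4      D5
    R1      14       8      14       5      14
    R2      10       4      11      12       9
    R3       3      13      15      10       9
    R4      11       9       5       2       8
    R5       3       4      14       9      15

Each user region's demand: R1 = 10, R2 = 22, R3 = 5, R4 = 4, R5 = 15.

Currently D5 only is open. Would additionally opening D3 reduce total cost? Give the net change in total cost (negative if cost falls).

Current service cost with {D5}: 640.
Adding D3: each user region re-picks its cheapest; new service cost 613, saving 27.
Extra fixed cost: 21. Net change = 21 − 27 = -6.
(Totals: 648 → 642.)

Yes — net change −6 (cost falls by 6).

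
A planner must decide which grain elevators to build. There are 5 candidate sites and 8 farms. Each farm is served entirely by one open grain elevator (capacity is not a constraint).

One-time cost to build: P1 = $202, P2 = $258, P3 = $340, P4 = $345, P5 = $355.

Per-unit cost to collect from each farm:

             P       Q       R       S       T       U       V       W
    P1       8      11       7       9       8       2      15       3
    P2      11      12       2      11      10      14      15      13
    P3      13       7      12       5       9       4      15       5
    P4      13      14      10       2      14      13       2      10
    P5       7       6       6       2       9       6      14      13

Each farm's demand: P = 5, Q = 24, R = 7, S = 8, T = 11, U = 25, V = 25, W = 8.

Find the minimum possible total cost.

For any fixed open set, each farm goes to its cheapest open site; total = fixed + service.
{P1, P4}: P→P1 8·5=40, Q→P1 11·24=264, R→P1 7·7=49, S→P4 2·8=16, T→P1 8·11=88, U→P1 2·25=50, V→P4 2·25=50, W→P1 3·8=24. Service 581; fixed 547; total 1128.
{P1}: P→P1 8·5=40, Q→P1 11·24=264, R→P1 7·7=49, S→P1 9·8=72, T→P1 8·11=88, U→P1 2·25=50, V→P1 15·25=375, W→P1 3·8=24. Service 962; fixed 202; total 1164.
{P3, P4}: service 608 + fixed 685 = 1293
{P1, P2, P3, P4, P5}: service 421 + fixed 1500 = 1921
No other subset beats 1128.

Minimum total cost: 1128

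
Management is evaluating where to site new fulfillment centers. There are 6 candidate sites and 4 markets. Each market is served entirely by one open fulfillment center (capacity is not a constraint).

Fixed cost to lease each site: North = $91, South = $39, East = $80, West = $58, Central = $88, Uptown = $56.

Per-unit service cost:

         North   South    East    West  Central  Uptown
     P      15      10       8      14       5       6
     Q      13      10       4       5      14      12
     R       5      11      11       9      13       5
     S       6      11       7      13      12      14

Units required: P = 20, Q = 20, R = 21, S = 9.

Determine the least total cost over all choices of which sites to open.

Minimum total cost: 504

For any fixed open set, each market goes to its cheapest open site; total = fixed + service.
{East, Uptown}: P→Uptown 6·20=120, Q→East 4·20=80, R→Uptown 5·21=105, S→East 7·9=63. Service 368; fixed 136; total 504.
{South, East, Uptown}: P→Uptown 6·20=120, Q→East 4·20=80, R→Uptown 5·21=105, S→East 7·9=63. Service 368; fixed 175; total 543.
{West, Uptown}: P→Uptown 6·20=120, Q→West 5·20=100, R→Uptown 5·21=105, S→West 13·9=117. Service 442; fixed 114; total 556.
{North, South, East, West, Central, Uptown}: service 339 + fixed 412 = 751
No other subset beats 504.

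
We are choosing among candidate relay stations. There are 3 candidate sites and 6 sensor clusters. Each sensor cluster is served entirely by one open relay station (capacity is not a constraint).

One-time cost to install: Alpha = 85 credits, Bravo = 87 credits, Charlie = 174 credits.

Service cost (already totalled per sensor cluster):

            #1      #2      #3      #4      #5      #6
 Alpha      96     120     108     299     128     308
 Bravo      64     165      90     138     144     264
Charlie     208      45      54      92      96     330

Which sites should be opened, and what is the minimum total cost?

Open Bravo and Charlie; minimum total cost 876.

For any fixed open set, each sensor cluster goes to its cheapest open site; total = fixed + service.
{Bravo, Charlie}: #1→Bravo 64, #2→Charlie 45, #3→Charlie 54, #4→Charlie 92, #5→Charlie 96, #6→Bravo 264. Service 615; fixed 261; total 876.
{Alpha, Charlie}: service 691 + fixed 259 = 950
{Bravo}: service 865 + fixed 87 = 952
{Alpha, Bravo, Charlie}: #1→Bravo 64, #2→Charlie 45, #3→Charlie 54, #4→Charlie 92, #5→Charlie 96, #6→Bravo 264. Service 615; fixed 346; total 961.
No other subset beats 876.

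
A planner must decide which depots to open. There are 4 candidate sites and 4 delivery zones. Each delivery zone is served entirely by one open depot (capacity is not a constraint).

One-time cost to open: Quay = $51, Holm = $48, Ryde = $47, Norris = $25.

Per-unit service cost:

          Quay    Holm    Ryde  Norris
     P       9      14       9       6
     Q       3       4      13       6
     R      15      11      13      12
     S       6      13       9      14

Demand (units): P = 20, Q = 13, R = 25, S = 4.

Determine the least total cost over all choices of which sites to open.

Minimum total cost: 559

For any fixed open set, each delivery zone goes to its cheapest open site; total = fixed + service.
{Quay, Norris}: P→Norris 6·20=120, Q→Quay 3·13=39, R→Norris 12·25=300, S→Quay 6·4=24. Service 483; fixed 76; total 559.
{Holm, Norris}: service 499 + fixed 73 = 572
{Norris}: P→Norris 6·20=120, Q→Norris 6·13=78, R→Norris 12·25=300, S→Norris 14·4=56. Service 554; fixed 25; total 579.
{Quay, Holm, Ryde, Norris}: P→Norris 6·20=120, Q→Quay 3·13=39, R→Holm 11·25=275, S→Quay 6·4=24. Service 458; fixed 171; total 629.
No other subset beats 559.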